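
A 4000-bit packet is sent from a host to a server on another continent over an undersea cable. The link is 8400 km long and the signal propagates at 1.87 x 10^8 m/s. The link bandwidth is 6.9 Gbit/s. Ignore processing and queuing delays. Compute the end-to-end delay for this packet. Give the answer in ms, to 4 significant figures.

Transmission delay = L/R = 4000 / 6900000000 = 0.00057971 ms.
Propagation delay = d/s = 8400000 m / 187000000 m/s = 44.9198 ms.
Total = 44.92 ms.

44.92 ms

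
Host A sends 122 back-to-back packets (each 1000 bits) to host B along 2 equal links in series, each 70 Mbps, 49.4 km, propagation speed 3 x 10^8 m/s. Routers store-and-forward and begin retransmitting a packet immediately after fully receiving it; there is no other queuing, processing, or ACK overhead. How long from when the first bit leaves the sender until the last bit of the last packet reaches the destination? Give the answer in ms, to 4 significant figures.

2.086 ms

Per-hop transmission t_tx = L/R = 1000/70000000 = 0.0142857 ms.
Per-hop propagation t_prop = 49400/300000000 = 0.164667 ms.
Pipeline fill: first packet needs 2·t_tx to clear all hops; remaining 121 packets each add one t_tx.
Total = (2+122-1)·t_tx + 2·t_prop = 123·0.0142857 + 2·0.164667 = 2.086 ms.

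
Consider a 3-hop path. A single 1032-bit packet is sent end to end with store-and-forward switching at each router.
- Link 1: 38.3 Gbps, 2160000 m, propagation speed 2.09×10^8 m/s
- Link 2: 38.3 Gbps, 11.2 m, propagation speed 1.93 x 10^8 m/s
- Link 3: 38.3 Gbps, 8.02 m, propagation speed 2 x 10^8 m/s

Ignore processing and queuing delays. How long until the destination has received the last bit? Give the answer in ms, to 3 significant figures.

10.3 ms

Transmission delay per hop = L/R = 1032/38300000000 = 2.69452e-05 ms; 3 hops → 8.08355e-05 ms.
Propagation delays (d/s per hop): 10.3349, 5.80311e-05, 4.01e-05 ms; sum = 10.335 ms.
End-to-end = 10.3 ms.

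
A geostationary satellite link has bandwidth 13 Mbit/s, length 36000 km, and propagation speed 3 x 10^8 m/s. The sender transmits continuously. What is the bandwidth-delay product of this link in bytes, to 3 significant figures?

195000 bytes

Propagation delay = 36000000 / 300000000 = 0.12 s.
BDP = R × t_prop = 13000000 × 0.12 = 1560000 bits.
In bytes: 1560000/8 = 195000 bytes.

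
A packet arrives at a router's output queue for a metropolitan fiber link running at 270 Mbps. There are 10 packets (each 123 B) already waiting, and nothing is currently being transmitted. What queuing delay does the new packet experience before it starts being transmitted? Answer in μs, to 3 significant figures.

Each queued packet: L/R = 984/270000000 = 3.64444 μs.
10 queued → 36.4444 μs.
Queuing delay = 36.4 μs.

36.4 μs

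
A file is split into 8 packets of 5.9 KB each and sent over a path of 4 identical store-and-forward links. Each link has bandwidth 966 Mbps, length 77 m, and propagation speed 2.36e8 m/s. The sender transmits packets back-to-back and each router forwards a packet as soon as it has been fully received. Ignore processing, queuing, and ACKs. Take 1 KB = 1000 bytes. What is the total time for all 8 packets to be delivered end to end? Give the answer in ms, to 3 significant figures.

0.539 ms

Per-hop transmission t_tx = L/R = 47200/966000000 = 0.0488613 ms.
Per-hop propagation t_prop = 77/236000000 = 0.000326271 ms.
Pipeline fill: first packet needs 4·t_tx to clear all hops; remaining 7 packets each add one t_tx.
Total = (4+8-1)·t_tx + 4·t_prop = 11·0.0488613 + 4·0.000326271 = 0.539 ms.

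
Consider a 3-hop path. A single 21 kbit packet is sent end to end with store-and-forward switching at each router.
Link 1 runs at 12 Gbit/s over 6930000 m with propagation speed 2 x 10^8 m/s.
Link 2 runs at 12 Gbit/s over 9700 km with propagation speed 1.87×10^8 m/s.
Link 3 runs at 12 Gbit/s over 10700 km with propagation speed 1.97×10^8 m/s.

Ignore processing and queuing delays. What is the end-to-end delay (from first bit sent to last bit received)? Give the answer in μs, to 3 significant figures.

L = 21000 bits.
Transmission delay per hop = L/R = 21000/12000000000 = 1.75 μs; 3 hops → 5.25 μs.
Propagation delays (d/s per hop): 34650, 51871.7, 54314.7 μs; sum = 140836 μs.
End-to-end = 141000 μs.

141000 μs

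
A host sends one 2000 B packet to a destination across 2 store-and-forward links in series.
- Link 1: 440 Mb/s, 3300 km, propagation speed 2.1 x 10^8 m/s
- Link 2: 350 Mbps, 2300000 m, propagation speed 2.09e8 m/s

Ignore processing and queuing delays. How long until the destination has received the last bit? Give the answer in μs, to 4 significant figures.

26800 μs

L = 2000 × 8 = 16000 bits.
Transmission delays (L/R per hop): 36.3636, 45.7143 μs; sum = 82.0779 μs.
Propagation delays (d/s per hop): 15714.3, 11004.8 μs; sum = 26719.1 μs.
End-to-end = 26800 μs.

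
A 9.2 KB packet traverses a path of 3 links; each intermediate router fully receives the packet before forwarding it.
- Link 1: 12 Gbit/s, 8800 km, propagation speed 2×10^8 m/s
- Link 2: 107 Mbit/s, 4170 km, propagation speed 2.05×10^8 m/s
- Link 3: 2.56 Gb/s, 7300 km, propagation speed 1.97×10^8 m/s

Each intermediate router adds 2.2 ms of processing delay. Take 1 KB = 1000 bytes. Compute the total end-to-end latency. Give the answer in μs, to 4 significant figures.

106500 μs

L = 73600 bits.
Transmission delays (L/R per hop): 6.13333, 687.85, 28.75 μs; sum = 722.734 μs.
Propagation delays (d/s per hop): 44000, 20341.5, 37055.8 μs; sum = 101397 μs.
Processing at 2 router(s): 2 × 2.2 ms = 4400 μs.
End-to-end = 106500 μs.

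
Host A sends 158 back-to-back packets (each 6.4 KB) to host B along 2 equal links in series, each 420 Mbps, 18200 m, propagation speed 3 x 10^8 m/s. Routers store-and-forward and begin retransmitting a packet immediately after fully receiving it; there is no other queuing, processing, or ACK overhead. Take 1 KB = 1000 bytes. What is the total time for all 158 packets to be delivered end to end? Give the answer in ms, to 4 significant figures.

Per-hop transmission t_tx = L/R = 51200/420000000 = 0.121905 ms.
Per-hop propagation t_prop = 18200/300000000 = 0.0606667 ms.
Pipeline fill: first packet needs 2·t_tx to clear all hops; remaining 157 packets each add one t_tx.
Total = (2+158-1)·t_tx + 2·t_prop = 159·0.121905 + 2·0.0606667 = 19.50 ms.

19.50 ms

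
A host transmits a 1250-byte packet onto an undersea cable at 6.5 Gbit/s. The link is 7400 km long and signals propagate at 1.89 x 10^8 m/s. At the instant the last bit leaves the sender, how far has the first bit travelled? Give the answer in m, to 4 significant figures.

290.8 m

t_tx = L/R = 10000/6500000000 = 1.53846e-06 s.
Distance = s × t_tx = 189000000 × 1.53846e-06 = 290.8 m.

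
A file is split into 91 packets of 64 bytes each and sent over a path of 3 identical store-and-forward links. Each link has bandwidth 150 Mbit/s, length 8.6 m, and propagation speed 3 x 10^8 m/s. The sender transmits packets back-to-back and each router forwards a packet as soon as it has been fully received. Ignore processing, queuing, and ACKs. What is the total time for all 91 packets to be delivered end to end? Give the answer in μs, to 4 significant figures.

Per-hop transmission t_tx = L/R = 512/150000000 = 3.41333 μs.
Per-hop propagation t_prop = 8.6/300000000 = 0.0286667 μs.
Pipeline fill: first packet needs 3·t_tx to clear all hops; remaining 90 packets each add one t_tx.
Total = (3+91-1)·t_tx + 3·t_prop = 93·3.41333 + 3·0.0286667 = 317.5 μs.

317.5 μs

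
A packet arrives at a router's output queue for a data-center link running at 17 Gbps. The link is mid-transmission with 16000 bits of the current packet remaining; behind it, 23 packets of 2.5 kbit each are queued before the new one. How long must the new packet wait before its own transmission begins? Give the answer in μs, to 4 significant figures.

4.324 μs

Each queued packet: L/R = 2500/17000000000 = 0.147059 μs.
23 queued → 3.38235 μs.
Plus remaining 16000 bits of current packet: 0.941176 μs.
Queuing delay = 4.324 μs.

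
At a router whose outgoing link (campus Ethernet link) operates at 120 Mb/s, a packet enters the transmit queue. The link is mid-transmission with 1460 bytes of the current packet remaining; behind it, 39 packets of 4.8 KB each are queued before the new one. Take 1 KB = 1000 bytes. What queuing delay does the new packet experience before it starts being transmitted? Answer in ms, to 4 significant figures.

Each queued packet: L/R = 38400/120000000 = 0.32 ms.
39 queued → 12.48 ms.
Plus remaining 11680 bits of current packet: 0.0973333 ms.
Queuing delay = 12.58 ms.

12.58 ms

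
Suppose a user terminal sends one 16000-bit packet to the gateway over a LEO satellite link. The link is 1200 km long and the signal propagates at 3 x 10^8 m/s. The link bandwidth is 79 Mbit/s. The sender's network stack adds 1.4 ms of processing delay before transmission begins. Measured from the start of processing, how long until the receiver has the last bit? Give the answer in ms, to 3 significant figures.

5.60 ms

Transmission delay = L/R = 16000 / 79000000 = 0.202532 ms.
Propagation delay = d/s = 1200000 m / 300000000 m/s = 4 ms.
Plus processing delay 1.4 ms = 1.4 ms.
Total = 5.60 ms.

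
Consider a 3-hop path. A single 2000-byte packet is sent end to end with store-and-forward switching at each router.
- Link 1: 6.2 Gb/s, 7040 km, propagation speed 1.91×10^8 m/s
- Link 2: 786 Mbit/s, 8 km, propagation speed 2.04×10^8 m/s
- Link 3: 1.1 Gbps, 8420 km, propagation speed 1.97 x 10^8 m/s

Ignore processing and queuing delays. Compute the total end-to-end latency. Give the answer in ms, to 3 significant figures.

L = 2000 × 8 = 16000 bits.
Transmission delays (L/R per hop): 0.00258065, 0.0203562, 0.0145455 ms; sum = 0.0374823 ms.
Propagation delays (d/s per hop): 36.8586, 0.0392157, 42.7411 ms; sum = 79.639 ms.
End-to-end = 79.7 ms.

79.7 ms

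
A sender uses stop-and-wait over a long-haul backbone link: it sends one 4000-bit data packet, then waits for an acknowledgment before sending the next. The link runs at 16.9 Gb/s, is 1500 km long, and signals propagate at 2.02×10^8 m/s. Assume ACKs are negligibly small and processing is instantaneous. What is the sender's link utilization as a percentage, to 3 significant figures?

t_tx = L/R = 4000/1.69e+10 = 2.36686e-07 s.
t_prop = 1500000/202000000 = 0.00742574 s; RTT = 0.0148515 s.
Cycle = t_tx + RTT = 0.0148517 s.
Utilization = t_tx / cycle = 2.36686e-07/0.0148517 = 0.00159 %.

0.00159 %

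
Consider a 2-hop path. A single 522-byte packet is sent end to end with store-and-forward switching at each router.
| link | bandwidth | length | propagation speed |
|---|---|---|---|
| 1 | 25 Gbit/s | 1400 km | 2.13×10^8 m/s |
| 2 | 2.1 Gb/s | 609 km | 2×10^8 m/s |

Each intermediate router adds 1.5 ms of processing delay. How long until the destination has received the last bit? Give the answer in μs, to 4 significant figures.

L = 522 × 8 = 4176 bits.
Transmission delays (L/R per hop): 0.16704, 1.98857 μs; sum = 2.15561 μs.
Propagation delays (d/s per hop): 6572.77, 3045 μs; sum = 9617.77 μs.
Processing at 1 router(s): 1 × 1.5 ms = 1500 μs.
End-to-end = 11120 μs.

11120 μs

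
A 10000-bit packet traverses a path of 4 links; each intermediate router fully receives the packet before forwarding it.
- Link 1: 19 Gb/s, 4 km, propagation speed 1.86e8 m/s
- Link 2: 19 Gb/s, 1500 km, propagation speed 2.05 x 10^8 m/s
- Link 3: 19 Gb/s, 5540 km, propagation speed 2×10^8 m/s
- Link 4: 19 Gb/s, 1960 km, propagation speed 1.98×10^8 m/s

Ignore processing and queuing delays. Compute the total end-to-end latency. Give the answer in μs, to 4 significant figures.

Transmission delay per hop = L/R = 10000/19000000000 = 0.526316 μs; 4 hops → 2.10526 μs.
Propagation delays (d/s per hop): 21.5054, 7317.07, 27700, 9898.99 μs; sum = 44937.6 μs.
End-to-end = 44940 μs.

44940 μs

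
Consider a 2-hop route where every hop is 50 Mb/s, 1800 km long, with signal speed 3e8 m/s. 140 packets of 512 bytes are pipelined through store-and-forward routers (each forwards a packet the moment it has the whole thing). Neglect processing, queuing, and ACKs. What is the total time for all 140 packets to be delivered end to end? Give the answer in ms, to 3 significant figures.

23.6 ms

Per-hop transmission t_tx = L/R = 4096/50000000 = 0.08192 ms.
Per-hop propagation t_prop = 1800000/300000000 = 6 ms.
Pipeline fill: first packet needs 2·t_tx to clear all hops; remaining 139 packets each add one t_tx.
Total = (2+140-1)·t_tx + 2·t_prop = 141·0.08192 + 2·6 = 23.6 ms.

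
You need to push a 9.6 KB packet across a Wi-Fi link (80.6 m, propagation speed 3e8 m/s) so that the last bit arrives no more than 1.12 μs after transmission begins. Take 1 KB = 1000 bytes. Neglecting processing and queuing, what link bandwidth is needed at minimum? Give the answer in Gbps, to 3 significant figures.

90.2 Gbps

L = 76800 bits.
Propagation delay = 80.6 / 300000000 = 0.268667 μs.
Transmission budget = 1.12 − 0.268667 = 0.851333 μs.
R ≥ L / t_tx = 76800 bits / 8.51333e-07 s = 90.2 Gbps.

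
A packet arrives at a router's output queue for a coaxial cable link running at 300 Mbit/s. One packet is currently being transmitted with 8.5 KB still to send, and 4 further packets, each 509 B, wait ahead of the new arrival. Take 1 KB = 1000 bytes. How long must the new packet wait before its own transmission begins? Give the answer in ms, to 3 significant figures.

Each queued packet: L/R = 4072/300000000 = 0.0135733 ms.
4 queued → 0.0542933 ms.
Plus remaining 68000 bits of current packet: 0.226667 ms.
Queuing delay = 0.281 ms.

0.281 ms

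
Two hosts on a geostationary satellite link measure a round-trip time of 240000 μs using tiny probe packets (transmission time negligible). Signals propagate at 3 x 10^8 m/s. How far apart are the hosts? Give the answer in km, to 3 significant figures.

One-way propagation = RTT/2 = 120000 μs.
d = s × t = 300000000 × 0.12 = 36000 km.

36000 km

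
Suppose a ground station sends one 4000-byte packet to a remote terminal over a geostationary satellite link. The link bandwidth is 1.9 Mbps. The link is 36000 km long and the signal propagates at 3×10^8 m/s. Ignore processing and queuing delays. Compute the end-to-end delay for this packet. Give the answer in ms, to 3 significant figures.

L = 4000 × 8 = 32000 bits.
Transmission delay = L/R = 32000 / 1900000 = 16.8421 ms.
Propagation delay = d/s = 36000000 m / 300000000 m/s = 120 ms.
Total = 137 ms.

137 ms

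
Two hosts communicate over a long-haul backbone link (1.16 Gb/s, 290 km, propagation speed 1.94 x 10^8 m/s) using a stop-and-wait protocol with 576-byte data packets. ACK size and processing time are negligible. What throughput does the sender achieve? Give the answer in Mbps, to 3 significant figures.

1.54 Mbps

t_tx = L/R = 4608/1160000000 = 3.97241e-06 s.
t_prop = 290000/194000000 = 0.00149485 s; RTT = 0.00298969 s.
Cycle = t_tx + RTT = 0.00299366 s.
Throughput = L / cycle = 4608 / 0.00299366 = 1.54 Mbps.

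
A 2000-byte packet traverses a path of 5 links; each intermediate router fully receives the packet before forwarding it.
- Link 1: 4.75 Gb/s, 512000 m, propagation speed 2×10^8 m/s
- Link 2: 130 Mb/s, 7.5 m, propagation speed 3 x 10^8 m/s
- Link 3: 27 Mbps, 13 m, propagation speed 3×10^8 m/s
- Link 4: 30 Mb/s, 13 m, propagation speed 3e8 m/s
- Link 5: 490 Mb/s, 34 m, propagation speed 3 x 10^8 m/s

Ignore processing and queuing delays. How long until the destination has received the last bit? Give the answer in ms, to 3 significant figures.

L = 2000 × 8 = 16000 bits.
Transmission delays (L/R per hop): 0.00336842, 0.123077, 0.592593, 0.533333, 0.0326531 ms; sum = 1.28502 ms.
Propagation delays (d/s per hop): 2.56, 2.5e-05, 4.33333e-05, 4.33333e-05, 0.000113333 ms; sum = 2.56023 ms.
End-to-end = 3.85 ms.

3.85 ms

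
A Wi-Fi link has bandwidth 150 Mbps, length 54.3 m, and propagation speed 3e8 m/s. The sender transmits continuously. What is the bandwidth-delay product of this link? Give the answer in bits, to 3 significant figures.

27.2 bits

Propagation delay = 54.3 / 300000000 = 1.81e-07 s.
BDP = R × t_prop = 150000000 × 1.81e-07 = 27.15 bits.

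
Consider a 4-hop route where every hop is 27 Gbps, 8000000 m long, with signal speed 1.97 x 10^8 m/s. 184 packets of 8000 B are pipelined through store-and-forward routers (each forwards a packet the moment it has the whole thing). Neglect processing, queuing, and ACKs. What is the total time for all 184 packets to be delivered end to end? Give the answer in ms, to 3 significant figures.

Per-hop transmission t_tx = L/R = 64000/27000000000 = 0.00237037 ms.
Per-hop propagation t_prop = 8000000/197000000 = 40.6091 ms.
Pipeline fill: first packet needs 4·t_tx to clear all hops; remaining 183 packets each add one t_tx.
Total = (4+184-1)·t_tx + 4·t_prop = 187·0.00237037 + 4·40.6091 = 163 ms.

163 ms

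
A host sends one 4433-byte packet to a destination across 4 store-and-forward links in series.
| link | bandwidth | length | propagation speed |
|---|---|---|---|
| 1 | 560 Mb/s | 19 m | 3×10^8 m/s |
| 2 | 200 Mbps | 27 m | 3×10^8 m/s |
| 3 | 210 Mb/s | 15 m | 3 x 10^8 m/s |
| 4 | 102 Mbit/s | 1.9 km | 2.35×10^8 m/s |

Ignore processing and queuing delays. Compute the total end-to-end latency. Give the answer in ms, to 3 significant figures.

0.765 ms

L = 4433 × 8 = 35464 bits.
Transmission delays (L/R per hop): 0.0633286, 0.17732, 0.168876, 0.347686 ms; sum = 0.757211 ms.
Propagation delays (d/s per hop): 6.33333e-05, 9e-05, 5e-05, 0.00808511 ms; sum = 0.00828844 ms.
End-to-end = 0.765 ms.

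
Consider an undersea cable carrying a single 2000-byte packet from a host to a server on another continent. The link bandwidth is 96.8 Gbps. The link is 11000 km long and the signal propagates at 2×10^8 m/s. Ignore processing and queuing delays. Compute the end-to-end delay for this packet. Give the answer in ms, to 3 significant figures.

L = 2000 × 8 = 16000 bits.
Transmission delay = L/R = 16000 / 96800000000 = 0.000165289 ms.
Propagation delay = d/s = 11000000 m / 200000000 m/s = 55 ms.
Total = 55.0 ms.

55.0 ms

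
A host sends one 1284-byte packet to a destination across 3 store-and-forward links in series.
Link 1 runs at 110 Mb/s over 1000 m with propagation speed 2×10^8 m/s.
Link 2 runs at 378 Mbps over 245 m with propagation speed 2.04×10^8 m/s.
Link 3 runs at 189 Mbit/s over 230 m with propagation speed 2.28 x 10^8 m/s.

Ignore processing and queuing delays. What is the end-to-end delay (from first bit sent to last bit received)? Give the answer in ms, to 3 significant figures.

0.182 ms

L = 1284 × 8 = 10272 bits.
Transmission delays (L/R per hop): 0.0933818, 0.0271746, 0.0543492 ms; sum = 0.174906 ms.
Propagation delays (d/s per hop): 0.005, 0.00120098, 0.00100877 ms; sum = 0.00720975 ms.
End-to-end = 0.182 ms.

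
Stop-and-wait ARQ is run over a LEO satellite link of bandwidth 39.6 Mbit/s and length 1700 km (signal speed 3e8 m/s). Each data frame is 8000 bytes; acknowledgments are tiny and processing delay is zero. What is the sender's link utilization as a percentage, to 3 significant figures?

t_tx = L/R = 64000/39600000 = 0.00161616 s.
t_prop = 1700000/300000000 = 0.00566667 s; RTT = 0.0113333 s.
Cycle = t_tx + RTT = 0.0129495 s.
Utilization = t_tx / cycle = 0.00161616/0.0129495 = 12.5 %.

12.5 %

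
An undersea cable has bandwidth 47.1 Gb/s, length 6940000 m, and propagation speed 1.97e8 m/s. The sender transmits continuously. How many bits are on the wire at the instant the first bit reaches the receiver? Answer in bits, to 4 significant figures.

1659000000 bits

Propagation delay = 6940000 / 197000000 = 0.0352284 s.
BDP = R × t_prop = 47100000000 × 0.0352284 = 1659260000 bits.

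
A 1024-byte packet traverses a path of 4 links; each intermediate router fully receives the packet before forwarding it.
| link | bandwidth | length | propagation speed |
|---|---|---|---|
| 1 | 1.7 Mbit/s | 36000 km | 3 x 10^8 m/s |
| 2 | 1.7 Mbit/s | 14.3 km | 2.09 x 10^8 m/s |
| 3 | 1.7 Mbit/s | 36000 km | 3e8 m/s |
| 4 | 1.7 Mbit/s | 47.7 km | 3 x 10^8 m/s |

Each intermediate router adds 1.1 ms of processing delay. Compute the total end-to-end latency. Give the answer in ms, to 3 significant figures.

L = 1024 × 8 = 8192 bits.
Transmission delay per hop = L/R = 8192/1700000 = 4.81882 ms; 4 hops → 19.2753 ms.
Propagation delays (d/s per hop): 120, 0.0684211, 120, 0.159 ms; sum = 240.227 ms.
Processing at 3 router(s): 3 × 1.1 ms = 3.3 ms.
End-to-end = 263 ms.

263 ms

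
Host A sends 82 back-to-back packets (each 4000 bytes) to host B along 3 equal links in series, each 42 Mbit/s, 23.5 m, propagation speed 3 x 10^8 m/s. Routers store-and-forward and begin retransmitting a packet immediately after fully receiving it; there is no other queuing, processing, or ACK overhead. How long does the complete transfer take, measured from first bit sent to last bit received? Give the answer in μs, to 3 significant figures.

Per-hop transmission t_tx = L/R = 32000/42000000 = 761.905 μs.
Per-hop propagation t_prop = 23.5/300000000 = 0.0783333 μs.
Pipeline fill: first packet needs 3·t_tx to clear all hops; remaining 81 packets each add one t_tx.
Total = (3+82-1)·t_tx + 3·t_prop = 84·761.905 + 3·0.0783333 = 64000 μs.

64000 μs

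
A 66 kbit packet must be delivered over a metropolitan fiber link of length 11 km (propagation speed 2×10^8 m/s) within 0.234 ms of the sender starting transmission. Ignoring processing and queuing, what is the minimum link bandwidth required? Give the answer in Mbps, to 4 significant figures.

Propagation delay = 11000 / 200000000 = 0.055 ms.
Transmission budget = 0.234 − 0.055 = 0.179 ms.
R ≥ L / t_tx = 66000 bits / 0.000179 s = 368.7 Mbps.

368.7 Mbps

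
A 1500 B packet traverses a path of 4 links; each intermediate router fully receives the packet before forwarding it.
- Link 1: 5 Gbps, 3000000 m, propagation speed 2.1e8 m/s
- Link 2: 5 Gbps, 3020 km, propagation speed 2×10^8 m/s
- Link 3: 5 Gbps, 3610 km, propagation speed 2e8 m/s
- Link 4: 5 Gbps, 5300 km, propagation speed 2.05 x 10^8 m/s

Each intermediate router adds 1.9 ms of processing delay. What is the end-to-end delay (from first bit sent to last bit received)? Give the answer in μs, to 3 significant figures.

79000 μs

L = 1500 × 8 = 12000 bits.
Transmission delay per hop = L/R = 12000/5000000000 = 2.4 μs; 4 hops → 9.6 μs.
Propagation delays (d/s per hop): 14285.7, 15100, 18050, 25853.7 μs; sum = 73289.4 μs.
Processing at 3 router(s): 3 × 1.9 ms = 5700 μs.
End-to-end = 79000 μs.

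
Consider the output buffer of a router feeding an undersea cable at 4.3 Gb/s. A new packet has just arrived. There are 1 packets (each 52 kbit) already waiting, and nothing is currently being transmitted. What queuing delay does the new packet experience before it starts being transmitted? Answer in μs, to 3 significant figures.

12.1 μs

Each queued packet: L/R = 52000/4300000000 = 12.093 μs.
1 queued → 12.093 μs.
Queuing delay = 12.1 μs.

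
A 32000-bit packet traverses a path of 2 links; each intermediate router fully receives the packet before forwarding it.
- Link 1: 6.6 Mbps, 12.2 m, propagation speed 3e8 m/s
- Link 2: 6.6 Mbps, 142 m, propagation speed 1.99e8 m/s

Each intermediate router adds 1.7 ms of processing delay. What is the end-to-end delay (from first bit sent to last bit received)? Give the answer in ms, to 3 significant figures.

11.4 ms

Transmission delay per hop = L/R = 32000/6600000 = 4.84848 ms; 2 hops → 9.69697 ms.
Propagation delays (d/s per hop): 4.06667e-05, 0.000713568 ms; sum = 0.000754235 ms.
Processing at 1 router(s): 1 × 1.7 ms = 1.7 ms.
End-to-end = 11.4 ms.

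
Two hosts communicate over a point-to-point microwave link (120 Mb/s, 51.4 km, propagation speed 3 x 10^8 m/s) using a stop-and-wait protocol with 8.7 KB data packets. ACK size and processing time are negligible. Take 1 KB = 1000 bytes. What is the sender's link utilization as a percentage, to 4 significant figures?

62.86 %

t_tx = L/R = 69600/120000000 = 0.00058 s.
t_prop = 51400/300000000 = 0.000171333 s; RTT = 0.000342667 s.
Cycle = t_tx + RTT = 0.000922667 s.
Utilization = t_tx / cycle = 0.00058/0.000922667 = 62.86 %.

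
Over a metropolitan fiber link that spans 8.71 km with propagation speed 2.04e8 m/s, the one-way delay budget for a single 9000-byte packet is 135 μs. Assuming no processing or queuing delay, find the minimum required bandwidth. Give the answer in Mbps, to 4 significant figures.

780.0 Mbps

L = 72000 bits.
Propagation delay = 8710 / 204000000 = 42.6961 μs.
Transmission budget = 135 − 42.6961 = 92.3039 μs.
R ≥ L / t_tx = 72000 bits / 9.23039e-05 s = 780.0 Mbps.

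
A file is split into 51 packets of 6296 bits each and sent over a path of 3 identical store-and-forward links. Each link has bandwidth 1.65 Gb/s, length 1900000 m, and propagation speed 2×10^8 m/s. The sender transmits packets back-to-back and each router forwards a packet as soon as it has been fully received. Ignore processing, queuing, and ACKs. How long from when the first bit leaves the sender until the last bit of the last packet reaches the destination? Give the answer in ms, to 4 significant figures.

28.70 ms

Per-hop transmission t_tx = L/R = 6296/1650000000 = 0.00381576 ms.
Per-hop propagation t_prop = 1900000/200000000 = 9.5 ms.
Pipeline fill: first packet needs 3·t_tx to clear all hops; remaining 50 packets each add one t_tx.
Total = (3+51-1)·t_tx + 3·t_prop = 53·0.00381576 + 3·9.5 = 28.70 ms.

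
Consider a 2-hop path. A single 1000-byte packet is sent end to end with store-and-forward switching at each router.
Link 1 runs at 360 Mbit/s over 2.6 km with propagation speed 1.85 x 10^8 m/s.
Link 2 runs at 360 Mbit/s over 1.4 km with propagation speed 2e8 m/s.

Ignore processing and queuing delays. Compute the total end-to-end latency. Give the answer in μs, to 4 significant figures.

65.50 μs

L = 1000 × 8 = 8000 bits.
Transmission delay per hop = L/R = 8000/360000000 = 22.2222 μs; 2 hops → 44.4444 μs.
Propagation delays (d/s per hop): 14.0541, 7 μs; sum = 21.0541 μs.
End-to-end = 65.50 μs.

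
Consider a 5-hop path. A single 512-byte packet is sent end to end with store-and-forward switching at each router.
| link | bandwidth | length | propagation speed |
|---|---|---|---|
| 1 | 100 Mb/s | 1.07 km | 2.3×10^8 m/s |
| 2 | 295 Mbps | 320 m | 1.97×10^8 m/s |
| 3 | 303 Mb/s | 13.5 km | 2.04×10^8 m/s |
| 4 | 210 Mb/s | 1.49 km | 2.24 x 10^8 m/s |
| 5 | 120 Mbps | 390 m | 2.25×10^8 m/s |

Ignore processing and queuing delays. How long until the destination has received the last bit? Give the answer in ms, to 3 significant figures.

L = 512 × 8 = 4096 bits.
Transmission delays (L/R per hop): 0.04096, 0.0138847, 0.0135182, 0.0195048, 0.0341333 ms; sum = 0.122001 ms.
Propagation delays (d/s per hop): 0.00465217, 0.00162437, 0.0661765, 0.00665179, 0.00173333 ms; sum = 0.0808381 ms.
End-to-end = 0.203 ms.

0.203 ms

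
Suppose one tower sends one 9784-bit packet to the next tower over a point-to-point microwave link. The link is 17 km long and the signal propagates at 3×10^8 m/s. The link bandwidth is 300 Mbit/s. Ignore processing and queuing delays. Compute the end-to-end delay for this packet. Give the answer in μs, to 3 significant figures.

Transmission delay = L/R = 9784 / 300000000 = 32.6133 μs.
Propagation delay = d/s = 17000 m / 300000000 m/s = 56.6667 μs.
Total = 89.3 μs.

89.3 μs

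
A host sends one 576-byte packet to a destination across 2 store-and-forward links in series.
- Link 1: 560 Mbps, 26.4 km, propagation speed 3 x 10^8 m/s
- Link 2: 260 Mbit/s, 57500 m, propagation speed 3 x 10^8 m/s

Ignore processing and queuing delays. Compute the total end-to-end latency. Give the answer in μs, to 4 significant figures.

305.6 μs

L = 576 × 8 = 4608 bits.
Transmission delays (L/R per hop): 8.22857, 17.7231 μs; sum = 25.9516 μs.
Propagation delays (d/s per hop): 88, 191.667 μs; sum = 279.667 μs.
End-to-end = 305.6 μs.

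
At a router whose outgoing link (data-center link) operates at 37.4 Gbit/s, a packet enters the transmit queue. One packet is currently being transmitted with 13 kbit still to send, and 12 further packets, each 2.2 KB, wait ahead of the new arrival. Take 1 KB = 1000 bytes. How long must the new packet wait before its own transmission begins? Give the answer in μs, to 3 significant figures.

5.99 μs

Each queued packet: L/R = 17600/37400000000 = 0.470588 μs.
12 queued → 5.64706 μs.
Plus remaining 13000 bits of current packet: 0.347594 μs.
Queuing delay = 5.99 μs.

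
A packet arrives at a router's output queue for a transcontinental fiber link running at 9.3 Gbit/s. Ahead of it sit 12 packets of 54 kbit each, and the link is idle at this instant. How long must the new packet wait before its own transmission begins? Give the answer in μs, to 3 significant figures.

69.7 μs

Each queued packet: L/R = 54000/9300000000 = 5.80645 μs.
12 queued → 69.6774 μs.
Queuing delay = 69.7 μs.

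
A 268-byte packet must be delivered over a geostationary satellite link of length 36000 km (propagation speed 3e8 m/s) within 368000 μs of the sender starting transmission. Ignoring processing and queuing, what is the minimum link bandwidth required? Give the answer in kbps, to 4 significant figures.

8.645 kbps

L = 2144 bits.
Propagation delay = 36000000 / 300000000 = 120000 μs.
Transmission budget = 368000 − 120000 = 248000 μs.
R ≥ L / t_tx = 2144 bits / 0.248 s = 8.645 kbps.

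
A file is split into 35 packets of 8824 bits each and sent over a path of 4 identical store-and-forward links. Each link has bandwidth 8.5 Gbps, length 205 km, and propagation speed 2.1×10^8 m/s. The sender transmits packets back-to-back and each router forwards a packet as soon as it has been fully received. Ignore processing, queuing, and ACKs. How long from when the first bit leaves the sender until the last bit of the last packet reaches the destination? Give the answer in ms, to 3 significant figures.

3.94 ms

Per-hop transmission t_tx = L/R = 8824/8500000000 = 0.00103812 ms.
Per-hop propagation t_prop = 205000/210000000 = 0.97619 ms.
Pipeline fill: first packet needs 4·t_tx to clear all hops; remaining 34 packets each add one t_tx.
Total = (4+35-1)·t_tx + 4·t_prop = 38·0.00103812 + 4·0.97619 = 3.94 ms.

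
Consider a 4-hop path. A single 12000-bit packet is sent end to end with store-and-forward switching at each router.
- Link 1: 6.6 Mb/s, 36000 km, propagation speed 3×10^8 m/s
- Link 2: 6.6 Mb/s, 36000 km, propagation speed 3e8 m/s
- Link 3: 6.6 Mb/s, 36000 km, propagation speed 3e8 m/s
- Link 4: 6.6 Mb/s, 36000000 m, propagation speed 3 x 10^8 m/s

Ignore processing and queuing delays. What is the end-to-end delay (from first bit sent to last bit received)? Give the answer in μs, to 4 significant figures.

Transmission delay per hop = L/R = 12000/6600000 = 1818.18 μs; 4 hops → 7272.73 μs.
Propagation delays (d/s per hop): 120000, 120000, 120000, 120000 μs; sum = 480000 μs.
End-to-end = 487300 μs.

487300 μs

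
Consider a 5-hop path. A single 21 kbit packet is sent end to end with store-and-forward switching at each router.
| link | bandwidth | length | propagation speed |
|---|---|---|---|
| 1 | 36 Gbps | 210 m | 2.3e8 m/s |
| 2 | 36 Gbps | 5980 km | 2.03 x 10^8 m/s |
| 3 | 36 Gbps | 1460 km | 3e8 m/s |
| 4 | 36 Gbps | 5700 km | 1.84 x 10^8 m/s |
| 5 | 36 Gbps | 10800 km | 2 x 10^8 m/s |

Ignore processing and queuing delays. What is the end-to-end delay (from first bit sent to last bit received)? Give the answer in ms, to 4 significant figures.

L = 21000 bits.
Transmission delay per hop = L/R = 21000/36000000000 = 0.000583333 ms; 5 hops → 0.00291667 ms.
Propagation delays (d/s per hop): 0.000913043, 29.4581, 4.86667, 30.9783, 54 ms; sum = 119.304 ms.
End-to-end = 119.3 ms.

119.3 ms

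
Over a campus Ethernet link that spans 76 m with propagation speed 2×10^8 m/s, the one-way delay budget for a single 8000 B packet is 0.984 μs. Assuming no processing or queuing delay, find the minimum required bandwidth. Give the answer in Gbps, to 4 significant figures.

106.0 Gbps

L = 64000 bits.
Propagation delay = 76 / 200000000 = 0.38 μs.
Transmission budget = 0.984 − 0.38 = 0.604 μs.
R ≥ L / t_tx = 64000 bits / 6.04e-07 s = 106.0 Gbps.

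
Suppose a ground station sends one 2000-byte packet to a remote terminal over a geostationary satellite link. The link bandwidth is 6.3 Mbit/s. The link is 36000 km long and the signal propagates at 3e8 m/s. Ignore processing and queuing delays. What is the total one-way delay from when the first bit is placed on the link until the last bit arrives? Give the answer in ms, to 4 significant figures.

122.5 ms

L = 2000 × 8 = 16000 bits.
Transmission delay = L/R = 16000 / 6300000 = 2.53968 ms.
Propagation delay = d/s = 36000000 m / 300000000 m/s = 120 ms.
Total = 122.5 ms.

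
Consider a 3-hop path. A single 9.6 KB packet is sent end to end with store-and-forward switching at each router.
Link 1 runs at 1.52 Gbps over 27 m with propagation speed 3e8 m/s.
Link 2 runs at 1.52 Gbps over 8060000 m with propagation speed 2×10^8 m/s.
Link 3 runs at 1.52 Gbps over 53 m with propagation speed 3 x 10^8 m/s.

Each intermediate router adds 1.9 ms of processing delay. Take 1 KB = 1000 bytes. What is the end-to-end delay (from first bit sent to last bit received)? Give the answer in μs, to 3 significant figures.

44300 μs

L = 76800 bits.
Transmission delay per hop = L/R = 76800/1520000000 = 50.5263 μs; 3 hops → 151.579 μs.
Propagation delays (d/s per hop): 0.09, 40300, 0.176667 μs; sum = 40300.3 μs.
Processing at 2 router(s): 2 × 1.9 ms = 3800 μs.
End-to-end = 44300 μs.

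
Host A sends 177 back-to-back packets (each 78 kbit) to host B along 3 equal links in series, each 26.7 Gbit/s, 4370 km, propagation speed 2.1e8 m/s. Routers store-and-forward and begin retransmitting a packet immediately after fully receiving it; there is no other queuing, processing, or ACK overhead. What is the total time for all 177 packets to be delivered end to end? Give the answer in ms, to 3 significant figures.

Per-hop transmission t_tx = L/R = 78000/26700000000 = 0.00292135 ms.
Per-hop propagation t_prop = 4370000/210000000 = 20.8095 ms.
Pipeline fill: first packet needs 3·t_tx to clear all hops; remaining 176 packets each add one t_tx.
Total = (3+177-1)·t_tx + 3·t_prop = 179·0.00292135 + 3·20.8095 = 63.0 ms.

63.0 ms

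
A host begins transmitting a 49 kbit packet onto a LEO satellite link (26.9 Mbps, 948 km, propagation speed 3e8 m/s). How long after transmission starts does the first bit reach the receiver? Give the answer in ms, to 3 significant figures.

3.16 ms

First bit experiences only propagation delay: d/s = 948000/300000000 = 3.16 ms.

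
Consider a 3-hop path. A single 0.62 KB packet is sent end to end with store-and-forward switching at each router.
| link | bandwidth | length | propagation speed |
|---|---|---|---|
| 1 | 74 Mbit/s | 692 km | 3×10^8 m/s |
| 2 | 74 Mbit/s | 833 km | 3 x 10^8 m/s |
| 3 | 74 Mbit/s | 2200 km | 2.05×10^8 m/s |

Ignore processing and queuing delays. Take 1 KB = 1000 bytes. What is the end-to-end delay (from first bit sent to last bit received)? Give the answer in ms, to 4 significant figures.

L = 4960 bits.
Transmission delay per hop = L/R = 4960/74000000 = 0.067027 ms; 3 hops → 0.201081 ms.
Propagation delays (d/s per hop): 2.30667, 2.77667, 10.7317 ms; sum = 15.815 ms.
End-to-end = 16.02 ms.

16.02 ms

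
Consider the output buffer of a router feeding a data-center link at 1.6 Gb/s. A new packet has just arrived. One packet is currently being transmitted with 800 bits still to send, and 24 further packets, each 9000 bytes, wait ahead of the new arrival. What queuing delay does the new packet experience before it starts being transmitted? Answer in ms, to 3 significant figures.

Each queued packet: L/R = 72000/1600000000 = 0.045 ms.
24 queued → 1.08 ms.
Plus remaining 800 bits of current packet: 0.0005 ms.
Queuing delay = 1.08 ms.

1.08 ms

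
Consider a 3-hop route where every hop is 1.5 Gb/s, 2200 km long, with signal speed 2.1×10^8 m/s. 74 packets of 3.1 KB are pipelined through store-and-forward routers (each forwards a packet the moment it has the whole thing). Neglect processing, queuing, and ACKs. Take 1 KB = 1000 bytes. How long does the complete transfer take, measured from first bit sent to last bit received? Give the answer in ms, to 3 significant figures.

32.7 ms

Per-hop transmission t_tx = L/R = 24800/1500000000 = 0.0165333 ms.
Per-hop propagation t_prop = 2200000/210000000 = 10.4762 ms.
Pipeline fill: first packet needs 3·t_tx to clear all hops; remaining 73 packets each add one t_tx.
Total = (3+74-1)·t_tx + 3·t_prop = 76·0.0165333 + 3·10.4762 = 32.7 ms.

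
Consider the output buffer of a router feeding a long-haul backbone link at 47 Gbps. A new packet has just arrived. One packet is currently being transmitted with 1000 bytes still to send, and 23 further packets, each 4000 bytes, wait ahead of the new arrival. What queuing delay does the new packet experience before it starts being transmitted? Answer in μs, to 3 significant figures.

Each queued packet: L/R = 32000/47000000000 = 0.680851 μs.
23 queued → 15.6596 μs.
Plus remaining 8000 bits of current packet: 0.170213 μs.
Queuing delay = 15.8 μs.

15.8 μs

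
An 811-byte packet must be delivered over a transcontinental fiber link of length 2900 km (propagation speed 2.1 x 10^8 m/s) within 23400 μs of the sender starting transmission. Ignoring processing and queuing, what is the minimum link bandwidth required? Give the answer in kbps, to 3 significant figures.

677 kbps

L = 6488 bits.
Propagation delay = 2900000 / 210000000 = 13809.5 μs.
Transmission budget = 23400 − 13809.5 = 9590.48 μs.
R ≥ L / t_tx = 6488 bits / 0.00959048 s = 677 kbps.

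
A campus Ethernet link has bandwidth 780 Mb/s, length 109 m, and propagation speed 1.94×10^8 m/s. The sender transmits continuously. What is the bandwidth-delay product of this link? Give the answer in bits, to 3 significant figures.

438 bits

Propagation delay = 109 / 194000000 = 5.61856e-07 s.
BDP = R × t_prop = 780000000 × 5.61856e-07 = 438.247 bits.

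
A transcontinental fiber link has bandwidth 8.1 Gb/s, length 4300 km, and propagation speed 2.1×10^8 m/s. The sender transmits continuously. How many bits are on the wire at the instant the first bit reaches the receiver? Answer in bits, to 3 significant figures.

166000000 bits

Propagation delay = 4300000 / 210000000 = 0.0204762 s.
BDP = R × t_prop = 8100000000 × 0.0204762 = 165857000 bits.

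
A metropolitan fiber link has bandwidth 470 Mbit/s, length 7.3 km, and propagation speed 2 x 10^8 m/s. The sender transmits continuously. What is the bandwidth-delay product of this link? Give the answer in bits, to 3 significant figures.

Propagation delay = 7300 / 200000000 = 3.65e-05 s.
BDP = R × t_prop = 470000000 × 3.65e-05 = 17155 bits.

17200 bits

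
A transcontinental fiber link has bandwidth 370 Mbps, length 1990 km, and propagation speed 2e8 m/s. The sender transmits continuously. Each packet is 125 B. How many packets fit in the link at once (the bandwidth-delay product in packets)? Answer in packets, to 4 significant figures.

3682 packets

Propagation delay = 1990000 / 200000000 = 0.00995 s.
BDP = R × t_prop = 370000000 × 0.00995 = 3681500 bits.
In packets of 1000 bits: 3682 packets.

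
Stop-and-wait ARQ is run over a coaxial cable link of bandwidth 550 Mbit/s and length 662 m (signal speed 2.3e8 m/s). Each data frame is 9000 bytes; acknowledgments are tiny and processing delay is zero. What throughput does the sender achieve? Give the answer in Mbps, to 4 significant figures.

t_tx = L/R = 72000/550000000 = 0.000130909 s.
t_prop = 662/2.3e+08 = 2.87826e-06 s; RTT = 5.75652e-06 s.
Cycle = t_tx + RTT = 0.000136666 s.
Throughput = L / cycle = 72000 / 0.000136666 = 526.8 Mbps.

526.8 Mbps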